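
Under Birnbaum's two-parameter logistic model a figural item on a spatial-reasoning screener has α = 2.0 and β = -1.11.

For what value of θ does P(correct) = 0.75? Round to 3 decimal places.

-0.561

P(θ) = 1 / (1 + exp(−α(θ − β)))
logit = ln(0.7500/0.2500) = 1.0986
θ = β + logit/(α) = -1.11 + 1.0986/2.0000 = -0.5607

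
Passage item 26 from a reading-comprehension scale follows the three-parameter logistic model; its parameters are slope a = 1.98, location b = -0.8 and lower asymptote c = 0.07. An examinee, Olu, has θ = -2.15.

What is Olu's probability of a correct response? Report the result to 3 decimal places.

0.130

P(θ) = c + (1 − c) · 1 / (1 + exp(−a(θ − b)))
Exponent: 1.98 × (-2.15 − (-0.8)) = -2.6730
1/(1 + e^{2.6730}) = 0.0646
P = 0.07 + 0.93 × 0.0646 = 0.1301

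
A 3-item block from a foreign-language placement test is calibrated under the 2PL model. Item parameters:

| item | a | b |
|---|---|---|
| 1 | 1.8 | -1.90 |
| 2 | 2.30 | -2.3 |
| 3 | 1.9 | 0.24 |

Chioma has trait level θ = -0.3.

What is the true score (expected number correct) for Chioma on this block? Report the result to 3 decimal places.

P(θ) = 1 / (1 + exp(−a(θ − b)))
P_1 = 1/(1+e^{-2.8800}) = 0.9468
P_2 = 1/(1+e^{-4.6000}) = 0.9900
P_3 = 1/(1+e^{1.0260}) = 0.2639
E[score] = 0.9468 + 0.9900 + 0.2639 = 2.2008

2.201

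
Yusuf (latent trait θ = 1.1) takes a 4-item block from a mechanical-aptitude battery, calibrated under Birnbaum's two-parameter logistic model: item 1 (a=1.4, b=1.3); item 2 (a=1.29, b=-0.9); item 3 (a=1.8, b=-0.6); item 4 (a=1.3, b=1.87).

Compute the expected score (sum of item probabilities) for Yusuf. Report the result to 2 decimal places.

2.58

P(θ) = 1 / (1 + exp(−a(θ − b)))
P_1 = 1/(1+e^{0.2800}) = 0.4305
P_2 = 1/(1+e^{-2.5800}) = 0.9296
P_3 = 1/(1+e^{-3.0600}) = 0.9552
P_4 = 1/(1+e^{1.0010}) = 0.2687
E[score] = 0.4305 + 0.9296 + 0.9552 + 0.2687 = 2.5840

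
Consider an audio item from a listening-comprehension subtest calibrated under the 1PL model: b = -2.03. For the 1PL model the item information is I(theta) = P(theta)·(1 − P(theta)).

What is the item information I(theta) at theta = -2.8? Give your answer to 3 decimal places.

P = 1/(1+e^{0.7700}) = 0.3165
P(1−P) = 0.3165 × 0.6835 = 0.2163
I = P(1−P) = 0.21632

0.216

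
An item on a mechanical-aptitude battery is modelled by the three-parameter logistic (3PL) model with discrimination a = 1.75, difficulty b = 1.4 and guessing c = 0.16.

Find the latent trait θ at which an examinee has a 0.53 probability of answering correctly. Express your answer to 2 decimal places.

P(θ) = c + (1 − c) · 1 / (1 + exp(−a(θ − b)))
Remove guessing floor: (0.53 − 0.16)/(1 − 0.16) = 0.4405
logit = ln(0.4405/0.5595) = -0.2392
θ = b + logit/(a) = 1.4 + (-0.2392)/1.7500 = 1.2633

1.26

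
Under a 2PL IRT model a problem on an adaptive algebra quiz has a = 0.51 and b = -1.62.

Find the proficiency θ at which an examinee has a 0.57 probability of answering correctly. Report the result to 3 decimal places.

-1.067

P(θ) = 1 / (1 + exp(−a(θ − b)))
logit = ln(0.5700/0.4300) = 0.2819
θ = b + logit/(a) = -1.62 + 0.2819/0.5100 = -1.0674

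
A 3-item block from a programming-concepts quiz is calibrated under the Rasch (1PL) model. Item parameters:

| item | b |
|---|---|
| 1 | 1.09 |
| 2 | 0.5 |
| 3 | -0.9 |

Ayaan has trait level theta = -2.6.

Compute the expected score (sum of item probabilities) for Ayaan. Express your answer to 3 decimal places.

P(theta) = 1 / (1 + exp(−(theta − b)))
P_1 = 1/(1+e^{3.6900}) = 0.0244
P_2 = 1/(1+e^{3.1000}) = 0.0431
P_3 = 1/(1+e^{1.7000}) = 0.1545
E[score] = 0.0244 + 0.0431 + 0.1545 = 0.2219

0.222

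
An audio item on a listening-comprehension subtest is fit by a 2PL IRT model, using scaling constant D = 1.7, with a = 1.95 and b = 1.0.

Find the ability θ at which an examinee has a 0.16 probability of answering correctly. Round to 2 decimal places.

P(θ) = 1 / (1 + exp(−D·a(θ − b)))
logit = ln(0.1600/0.8400) = -1.6582
θ = b + logit/(1.7·a) = 1.0 + (-1.6582)/3.3150 = 0.4998

0.50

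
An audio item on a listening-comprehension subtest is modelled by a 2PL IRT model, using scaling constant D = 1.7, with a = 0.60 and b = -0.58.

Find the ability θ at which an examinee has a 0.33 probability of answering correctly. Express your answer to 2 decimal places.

P(θ) = 1 / (1 + exp(−D·a(θ − b)))
logit = ln(0.3300/0.6700) = -0.7082
θ = b + logit/(1.7·a) = -0.58 + (-0.7082)/1.0200 = -1.2743

-1.27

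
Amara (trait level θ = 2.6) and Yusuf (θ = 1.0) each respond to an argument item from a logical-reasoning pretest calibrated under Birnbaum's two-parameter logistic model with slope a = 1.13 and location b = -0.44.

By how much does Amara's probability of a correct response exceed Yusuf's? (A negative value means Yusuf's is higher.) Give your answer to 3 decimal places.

0.133

P(θ) = 1 / (1 + exp(−a(θ − b)))
P(Amara) = 0.9688  [exponent 3.4352]
P(Yusuf) = 0.8358  [exponent 1.6272]
Difference = 0.9688 − 0.8358 = 0.1330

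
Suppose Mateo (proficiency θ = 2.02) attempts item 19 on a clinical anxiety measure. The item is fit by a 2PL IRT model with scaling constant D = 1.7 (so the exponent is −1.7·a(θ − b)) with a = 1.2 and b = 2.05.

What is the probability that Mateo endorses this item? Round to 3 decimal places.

0.485

P(θ) = 1 / (1 + exp(−D·a(θ − b)))
Exponent: 1.7 × 1.2 × (2.02 − 2.05) = -0.0612
1/(1 + e^{0.0612}) = 0.4847
P = 0.4847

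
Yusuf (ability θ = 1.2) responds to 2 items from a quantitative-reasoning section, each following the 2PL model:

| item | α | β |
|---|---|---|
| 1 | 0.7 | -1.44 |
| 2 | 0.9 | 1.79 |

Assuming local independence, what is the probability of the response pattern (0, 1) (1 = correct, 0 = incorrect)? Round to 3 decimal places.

0.050

P(θ) = 1 / (1 + exp(−α(θ − β)))
P_1 = 1/(1+e^{-1.8480}) = 0.8639
P_2 = 1/(1+e^{0.5310}) = 0.3703
L = (1−P_1) × P_2 = 0.1361 × 0.3703 = 0.05040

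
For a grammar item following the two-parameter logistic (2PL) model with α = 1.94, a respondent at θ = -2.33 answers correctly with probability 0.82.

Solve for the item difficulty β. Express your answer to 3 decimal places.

-3.112

P(θ) = 1 / (1 + exp(−α(θ − β)))
logit(0.82) = ln(0.82/0.18) = 1.5163
β = θ − logit/(α) = -2.33 − 1.5163/1.9400 = -3.1116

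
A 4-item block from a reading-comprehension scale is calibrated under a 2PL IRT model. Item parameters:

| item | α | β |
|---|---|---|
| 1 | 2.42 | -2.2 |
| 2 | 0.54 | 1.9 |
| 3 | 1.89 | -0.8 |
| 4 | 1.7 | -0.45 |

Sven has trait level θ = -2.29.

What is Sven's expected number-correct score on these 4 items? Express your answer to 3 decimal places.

P(θ) = 1 / (1 + exp(−α(θ − β)))
P_1 = 1/(1+e^{0.2178}) = 0.4458
P_2 = 1/(1+e^{2.2626}) = 0.0943
P_3 = 1/(1+e^{2.8161}) = 0.0565
P_4 = 1/(1+e^{3.1280}) = 0.0420
E[score] = 0.4458 + 0.0943 + 0.0565 + 0.0420 = 0.6385

0.638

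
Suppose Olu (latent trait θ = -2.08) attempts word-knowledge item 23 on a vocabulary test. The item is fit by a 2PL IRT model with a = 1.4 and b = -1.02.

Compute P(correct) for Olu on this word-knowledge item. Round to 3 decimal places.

0.185

P(θ) = 1 / (1 + exp(−a(θ − b)))
Exponent: 1.4 × (-2.08 − (-1.02)) = -1.4840
1/(1 + e^{1.4840}) = 0.1848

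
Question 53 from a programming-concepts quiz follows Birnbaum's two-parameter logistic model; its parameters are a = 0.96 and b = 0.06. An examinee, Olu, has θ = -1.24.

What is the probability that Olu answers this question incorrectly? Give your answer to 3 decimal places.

0.777

P(θ) = 1 / (1 + exp(−a(θ − b)))
Exponent: 0.96 × (-1.24 − 0.06) = -1.2480
1/(1 + e^{1.2480}) = 0.2230
P(incorrect) = 1 − 0.2230 = 0.7770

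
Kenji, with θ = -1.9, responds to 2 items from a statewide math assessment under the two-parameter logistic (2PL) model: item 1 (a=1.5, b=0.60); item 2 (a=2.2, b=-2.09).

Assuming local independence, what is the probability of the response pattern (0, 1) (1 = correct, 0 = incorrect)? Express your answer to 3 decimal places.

P(θ) = 1 / (1 + exp(−a(θ − b)))
P_1 = 1/(1+e^{3.7500}) = 0.0230
P_2 = 1/(1+e^{-0.4180}) = 0.6030
L = (1−P_1) × P_2 = 0.9770 × 0.6030 = 0.58915

0.589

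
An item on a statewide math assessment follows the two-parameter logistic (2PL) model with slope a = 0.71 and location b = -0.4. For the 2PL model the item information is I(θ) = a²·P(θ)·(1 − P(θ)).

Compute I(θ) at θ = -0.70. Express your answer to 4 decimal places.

0.1246

P = 1/(1+e^{0.2130}) = 0.4470
P(1−P) = 0.4470 × 0.5530 = 0.2472
I = a² × P(1−P) = 0.71² × 0.2472 = 0.12461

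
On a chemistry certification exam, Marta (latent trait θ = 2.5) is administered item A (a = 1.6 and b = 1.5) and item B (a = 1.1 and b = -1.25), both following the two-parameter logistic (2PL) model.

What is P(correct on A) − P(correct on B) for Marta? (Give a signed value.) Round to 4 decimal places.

-0.1521

P(θ) = 1 / (1 + exp(−a(θ − b)))
P_A = 0.8320
P_B = 0.9841
P_A − P_B = -0.1521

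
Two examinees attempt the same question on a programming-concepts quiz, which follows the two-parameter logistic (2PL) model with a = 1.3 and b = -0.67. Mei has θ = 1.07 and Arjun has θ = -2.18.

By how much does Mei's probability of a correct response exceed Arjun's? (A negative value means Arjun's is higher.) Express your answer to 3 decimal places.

P(θ) = 1 / (1 + exp(−a(θ − b)))
P(Mei) = 0.9057  [exponent 2.2620]
P(Arjun) = 0.1231  [exponent -1.9630]
Difference = 0.9057 − 0.1231 = 0.7825

0.783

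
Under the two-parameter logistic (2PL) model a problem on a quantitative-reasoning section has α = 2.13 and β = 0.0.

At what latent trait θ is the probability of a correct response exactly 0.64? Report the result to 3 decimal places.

P(θ) = 1 / (1 + exp(−α(θ − β)))
logit = ln(0.6400/0.3600) = 0.5754
θ = β + logit/(α) = 0.0 + 0.5754/2.1300 = 0.2701

0.270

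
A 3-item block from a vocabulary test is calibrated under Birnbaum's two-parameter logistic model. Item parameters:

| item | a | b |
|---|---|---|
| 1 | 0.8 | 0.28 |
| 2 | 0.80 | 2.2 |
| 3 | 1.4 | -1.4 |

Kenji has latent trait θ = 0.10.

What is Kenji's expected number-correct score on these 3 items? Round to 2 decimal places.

P(θ) = 1 / (1 + exp(−a(θ − b)))
P_1 = 1/(1+e^{0.1440}) = 0.4641
P_2 = 1/(1+e^{1.6800}) = 0.1571
P_3 = 1/(1+e^{-2.1000}) = 0.8909
E[score] = 0.4641 + 0.1571 + 0.8909 = 1.5121

1.51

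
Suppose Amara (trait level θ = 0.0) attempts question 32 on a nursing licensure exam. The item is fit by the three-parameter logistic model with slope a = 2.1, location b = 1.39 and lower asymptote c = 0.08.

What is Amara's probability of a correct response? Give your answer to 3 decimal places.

0.127

P(θ) = c + (1 − c) · 1 / (1 + exp(−a(θ − b)))
Exponent: 2.1 × (0.0 − 1.39) = -2.9190
1/(1 + e^{2.9190}) = 0.0512
P = 0.08 + 0.92 × 0.0512 = 0.1271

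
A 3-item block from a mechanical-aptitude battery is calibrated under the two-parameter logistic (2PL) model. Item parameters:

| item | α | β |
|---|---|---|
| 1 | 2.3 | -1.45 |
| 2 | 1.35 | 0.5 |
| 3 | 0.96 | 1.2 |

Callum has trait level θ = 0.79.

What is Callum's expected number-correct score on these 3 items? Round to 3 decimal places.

P(θ) = 1 / (1 + exp(−α(θ − β)))
P_1 = 1/(1+e^{-5.1520}) = 0.9942
P_2 = 1/(1+e^{-0.3915}) = 0.5966
P_3 = 1/(1+e^{0.3936}) = 0.4029
E[score] = 0.9942 + 0.5966 + 0.4029 = 1.9937

1.994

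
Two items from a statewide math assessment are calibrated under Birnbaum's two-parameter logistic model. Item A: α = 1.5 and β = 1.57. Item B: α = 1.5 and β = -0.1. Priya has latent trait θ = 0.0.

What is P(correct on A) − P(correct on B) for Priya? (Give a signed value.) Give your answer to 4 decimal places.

P(θ) = 1 / (1 + exp(−α(θ − β)))
P_A = 0.0867
P_B = 0.5374
P_A − P_B = -0.4508

-0.4508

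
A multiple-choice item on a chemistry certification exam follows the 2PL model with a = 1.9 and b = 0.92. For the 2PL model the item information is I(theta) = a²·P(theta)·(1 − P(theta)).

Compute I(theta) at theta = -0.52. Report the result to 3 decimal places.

0.206

P = 1/(1+e^{2.7360}) = 0.0609
P(1−P) = 0.0609 × 0.9391 = 0.0572
I = a² × P(1−P) = 1.9² × 0.0572 = 0.20640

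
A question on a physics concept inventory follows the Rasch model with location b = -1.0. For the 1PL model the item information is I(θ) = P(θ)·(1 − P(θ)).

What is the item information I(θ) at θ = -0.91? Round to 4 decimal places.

0.2495

P = 1/(1+e^{-0.0900}) = 0.5225
P(1−P) = 0.5225 × 0.4775 = 0.2495
I = P(1−P) = 0.24949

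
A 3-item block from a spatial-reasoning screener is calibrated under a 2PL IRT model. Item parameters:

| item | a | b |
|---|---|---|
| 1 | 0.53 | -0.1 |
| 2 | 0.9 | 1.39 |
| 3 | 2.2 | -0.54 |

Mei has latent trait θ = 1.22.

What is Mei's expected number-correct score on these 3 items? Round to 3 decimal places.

P(θ) = 1 / (1 + exp(−a(θ − b)))
P_1 = 1/(1+e^{-0.6996}) = 0.6681
P_2 = 1/(1+e^{0.1530}) = 0.4618
P_3 = 1/(1+e^{-3.8720}) = 0.9796
E[score] = 0.6681 + 0.4618 + 0.9796 = 2.1095

2.110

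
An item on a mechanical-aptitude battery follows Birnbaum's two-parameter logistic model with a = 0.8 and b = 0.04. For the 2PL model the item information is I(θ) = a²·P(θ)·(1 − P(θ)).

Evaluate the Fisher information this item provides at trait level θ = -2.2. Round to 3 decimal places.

0.078

P = 1/(1+e^{1.7920}) = 0.1428
P(1−P) = 0.1428 × 0.8572 = 0.1224
I = a² × P(1−P) = 0.8² × 0.1224 = 0.07835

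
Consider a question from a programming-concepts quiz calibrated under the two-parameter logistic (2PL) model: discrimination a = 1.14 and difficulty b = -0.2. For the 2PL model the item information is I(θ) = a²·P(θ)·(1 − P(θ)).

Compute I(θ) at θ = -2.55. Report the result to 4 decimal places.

P = 1/(1+e^{2.6790}) = 0.0642
P(1−P) = 0.0642 × 0.9358 = 0.0601
I = a² × P(1−P) = 1.14² × 0.0601 = 0.07810

0.0781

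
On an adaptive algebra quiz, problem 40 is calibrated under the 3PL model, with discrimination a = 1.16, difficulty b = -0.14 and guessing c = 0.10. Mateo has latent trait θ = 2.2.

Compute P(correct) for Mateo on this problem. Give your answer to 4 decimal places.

0.9441

P(θ) = c + (1 − c) · 1 / (1 + exp(−a(θ − b)))
Exponent: 1.16 × (2.2 − (-0.14)) = 2.7144
1/(1 + e^{-2.7144}) = 0.9379
P = 0.10 + 0.90 × 0.9379 = 0.9441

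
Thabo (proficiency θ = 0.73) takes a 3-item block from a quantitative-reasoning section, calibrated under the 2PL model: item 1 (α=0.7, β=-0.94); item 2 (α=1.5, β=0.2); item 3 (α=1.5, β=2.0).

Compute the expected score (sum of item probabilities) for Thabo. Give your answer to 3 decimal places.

P(θ) = 1 / (1 + exp(−α(θ − β)))
P_1 = 1/(1+e^{-1.1690}) = 0.7630
P_2 = 1/(1+e^{-0.7950}) = 0.6889
P_3 = 1/(1+e^{1.9050}) = 0.1295
E[score] = 0.7630 + 0.6889 + 0.1295 = 1.5814

1.581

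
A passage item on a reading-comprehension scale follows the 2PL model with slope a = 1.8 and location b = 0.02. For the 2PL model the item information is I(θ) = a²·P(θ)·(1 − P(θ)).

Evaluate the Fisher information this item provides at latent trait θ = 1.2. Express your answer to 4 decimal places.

0.3090

P = 1/(1+e^{-2.1240}) = 0.8932
P(1−P) = 0.8932 × 0.1068 = 0.0954
I = a² × P(1−P) = 1.8² × 0.0954 = 0.30904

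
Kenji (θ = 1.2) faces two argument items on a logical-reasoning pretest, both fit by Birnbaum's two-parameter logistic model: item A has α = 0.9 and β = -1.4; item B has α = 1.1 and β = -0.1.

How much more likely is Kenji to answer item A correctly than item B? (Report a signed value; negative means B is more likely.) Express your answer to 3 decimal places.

0.105

P(θ) = 1 / (1 + exp(−α(θ − β)))
P_A = 0.9121
P_B = 0.8069
P_A − P_B = 0.1052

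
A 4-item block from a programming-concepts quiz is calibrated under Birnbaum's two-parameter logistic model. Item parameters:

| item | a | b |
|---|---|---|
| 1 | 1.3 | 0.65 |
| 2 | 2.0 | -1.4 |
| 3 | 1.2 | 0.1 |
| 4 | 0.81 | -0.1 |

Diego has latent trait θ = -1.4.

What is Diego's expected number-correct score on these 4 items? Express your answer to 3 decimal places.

P(θ) = 1 / (1 + exp(−a(θ − b)))
P_1 = 1/(1+e^{2.6650}) = 0.0651
P_2 = 1/(1+e^{0.0000}) = 0.5000
P_3 = 1/(1+e^{1.8000}) = 0.1419
P_4 = 1/(1+e^{1.0530}) = 0.2586
E[score] = 0.0651 + 0.5000 + 0.1419 + 0.2586 = 0.9656

0.966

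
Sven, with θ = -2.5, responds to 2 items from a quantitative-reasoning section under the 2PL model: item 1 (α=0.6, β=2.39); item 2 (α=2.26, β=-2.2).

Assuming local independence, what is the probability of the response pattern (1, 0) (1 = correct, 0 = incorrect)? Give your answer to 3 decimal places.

P(θ) = 1 / (1 + exp(−α(θ − β)))
P_1 = 1/(1+e^{2.9340}) = 0.0505
P_2 = 1/(1+e^{0.6780}) = 0.3367
L = P_1 × (1−P_2) = 0.0505 × 0.6633 = 0.03350

0.033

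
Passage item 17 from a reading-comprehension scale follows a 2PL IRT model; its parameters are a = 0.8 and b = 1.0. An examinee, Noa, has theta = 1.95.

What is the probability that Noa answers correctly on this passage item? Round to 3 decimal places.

P(theta) = 1 / (1 + exp(−a(theta − b)))
Exponent: 0.8 × (1.95 − 1.0) = 0.7600
1/(1 + e^{-0.7600}) = 0.6814

0.681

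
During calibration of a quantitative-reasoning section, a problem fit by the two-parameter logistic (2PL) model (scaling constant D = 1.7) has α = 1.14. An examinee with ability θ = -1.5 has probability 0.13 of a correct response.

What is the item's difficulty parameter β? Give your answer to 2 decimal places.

P(θ) = 1 / (1 + exp(−D·α(θ − β)))
logit(0.13) = ln(0.13/0.87) = -1.9010
β = θ − logit/(1.7·α) = -1.5 − (-1.9010)/1.9380 = -0.5191

-0.52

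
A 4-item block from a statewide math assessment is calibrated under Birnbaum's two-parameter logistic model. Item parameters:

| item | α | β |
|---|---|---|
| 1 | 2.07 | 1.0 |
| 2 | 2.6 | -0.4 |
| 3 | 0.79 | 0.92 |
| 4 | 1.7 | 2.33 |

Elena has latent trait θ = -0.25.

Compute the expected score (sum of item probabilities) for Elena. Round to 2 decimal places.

0.96

P(θ) = 1 / (1 + exp(−α(θ − β)))
P_1 = 1/(1+e^{2.5875}) = 0.0699
P_2 = 1/(1+e^{-0.3900}) = 0.5963
P_3 = 1/(1+e^{0.9243}) = 0.2841
P_4 = 1/(1+e^{4.3860}) = 0.0123
E[score] = 0.0699 + 0.5963 + 0.2841 + 0.0123 = 0.9626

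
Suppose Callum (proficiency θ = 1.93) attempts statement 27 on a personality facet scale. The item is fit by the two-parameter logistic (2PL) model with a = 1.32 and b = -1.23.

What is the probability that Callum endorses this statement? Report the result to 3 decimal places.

P(θ) = 1 / (1 + exp(−a(θ − b)))
Exponent: 1.32 × (1.93 − (-1.23)) = 4.1712
1/(1 + e^{-4.1712}) = 0.9848

0.985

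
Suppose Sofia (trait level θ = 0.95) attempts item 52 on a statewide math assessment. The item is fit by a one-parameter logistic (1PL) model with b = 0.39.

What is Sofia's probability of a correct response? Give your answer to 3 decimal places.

P(θ) = 1 / (1 + exp(−(θ − b)))
Exponent: (0.95 − 0.39) = 0.5600
1/(1 + e^{-0.5600}) = 0.6365
P = 0.6365

0.636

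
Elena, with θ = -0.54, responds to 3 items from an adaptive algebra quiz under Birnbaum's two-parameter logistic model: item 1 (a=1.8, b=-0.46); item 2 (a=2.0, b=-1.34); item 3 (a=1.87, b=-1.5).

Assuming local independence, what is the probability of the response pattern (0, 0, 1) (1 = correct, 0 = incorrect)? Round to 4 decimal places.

0.0772

P(θ) = 1 / (1 + exp(−a(θ − b)))
P_1 = 1/(1+e^{0.1440}) = 0.4641
P_2 = 1/(1+e^{-1.6000}) = 0.8320
P_3 = 1/(1+e^{-1.7952}) = 0.8576
L = (1−P_1) × (1−P_2) × P_3 = 0.5359 × 0.1680 × 0.8576 = 0.07720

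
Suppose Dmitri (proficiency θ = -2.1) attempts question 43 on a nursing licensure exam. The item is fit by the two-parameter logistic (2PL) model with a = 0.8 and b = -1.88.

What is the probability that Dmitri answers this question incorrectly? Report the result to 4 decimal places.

P(θ) = 1 / (1 + exp(−a(θ − b)))
Exponent: 0.8 × (-2.1 − (-1.88)) = -0.1760
1/(1 + e^{0.1760}) = 0.4561
P(incorrect) = 1 − 0.4561 = 0.5439

0.5439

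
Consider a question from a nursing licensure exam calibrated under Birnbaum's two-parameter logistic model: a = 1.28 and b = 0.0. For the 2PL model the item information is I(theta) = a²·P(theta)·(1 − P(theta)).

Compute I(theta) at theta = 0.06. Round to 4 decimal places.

P = 1/(1+e^{-0.0768}) = 0.5192
P(1−P) = 0.5192 × 0.4808 = 0.2496
I = a² × P(1−P) = 1.28² × 0.2496 = 0.40900

0.4090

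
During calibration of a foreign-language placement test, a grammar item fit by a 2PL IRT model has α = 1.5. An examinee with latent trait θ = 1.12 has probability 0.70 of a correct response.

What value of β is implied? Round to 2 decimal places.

0.56

P(θ) = 1 / (1 + exp(−α(θ − β)))
logit(0.70) = ln(0.70/0.30) = 0.8473
β = θ − logit/(α) = 1.12 − 0.8473/1.5000 = 0.5551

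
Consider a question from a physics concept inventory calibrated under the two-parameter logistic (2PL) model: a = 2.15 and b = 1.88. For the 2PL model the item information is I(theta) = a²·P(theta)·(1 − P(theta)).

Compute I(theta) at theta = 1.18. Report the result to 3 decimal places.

P = 1/(1+e^{1.5050}) = 0.1817
P(1−P) = 0.1817 × 0.8183 = 0.1487
I = a² × P(1−P) = 2.15² × 0.1487 = 0.68724

0.687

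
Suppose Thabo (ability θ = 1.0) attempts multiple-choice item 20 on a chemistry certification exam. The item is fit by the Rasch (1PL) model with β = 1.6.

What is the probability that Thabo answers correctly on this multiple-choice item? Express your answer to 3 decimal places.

0.354

P(θ) = 1 / (1 + exp(−(θ − β)))
Exponent: (1.0 − 1.6) = -0.6000
1/(1 + e^{0.6000}) = 0.3543
P = 0.3543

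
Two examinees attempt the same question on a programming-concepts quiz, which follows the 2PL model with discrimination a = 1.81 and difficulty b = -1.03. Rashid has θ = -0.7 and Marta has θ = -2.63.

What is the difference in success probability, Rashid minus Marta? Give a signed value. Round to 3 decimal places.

P(θ) = 1 / (1 + exp(−a(θ − b)))
P(Rashid) = 0.6450  [exponent 0.5973]
P(Marta) = 0.0524  [exponent -2.8960]
Difference = 0.6450 − 0.0524 = 0.5927

0.593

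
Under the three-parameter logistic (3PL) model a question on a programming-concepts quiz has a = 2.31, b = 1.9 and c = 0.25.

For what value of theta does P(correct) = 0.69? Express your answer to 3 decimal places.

2.052

P(theta) = c + (1 − c) · 1 / (1 + exp(−a(theta − b)))
Remove guessing floor: (0.69 − 0.25)/(1 − 0.25) = 0.5867
logit = ln(0.5867/0.4133) = 0.3502
theta = b + logit/(a) = 1.9 + 0.3502/2.3100 = 2.0516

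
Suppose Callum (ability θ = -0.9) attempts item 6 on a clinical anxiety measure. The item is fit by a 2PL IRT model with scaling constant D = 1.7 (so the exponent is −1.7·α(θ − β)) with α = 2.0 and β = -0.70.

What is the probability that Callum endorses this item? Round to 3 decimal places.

0.336

P(θ) = 1 / (1 + exp(−D·α(θ − β)))
Exponent: 1.7 × 2.0 × (-0.9 − (-0.70)) = -0.6800
1/(1 + e^{0.6800}) = 0.3363
P = 0.3363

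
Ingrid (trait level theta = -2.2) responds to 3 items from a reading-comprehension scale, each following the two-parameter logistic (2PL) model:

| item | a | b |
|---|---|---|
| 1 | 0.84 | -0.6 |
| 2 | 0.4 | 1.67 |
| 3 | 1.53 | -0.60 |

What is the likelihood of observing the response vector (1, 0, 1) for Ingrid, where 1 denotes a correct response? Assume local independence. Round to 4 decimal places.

0.0136

P(theta) = 1 / (1 + exp(−a(theta − b)))
P_1 = 1/(1+e^{1.3440}) = 0.2069
P_2 = 1/(1+e^{1.5480}) = 0.1754
P_3 = 1/(1+e^{2.4480}) = 0.0796
L = P_1 × (1−P_2) × P_3 = 0.2069 × 0.8246 × 0.0796 = 0.01358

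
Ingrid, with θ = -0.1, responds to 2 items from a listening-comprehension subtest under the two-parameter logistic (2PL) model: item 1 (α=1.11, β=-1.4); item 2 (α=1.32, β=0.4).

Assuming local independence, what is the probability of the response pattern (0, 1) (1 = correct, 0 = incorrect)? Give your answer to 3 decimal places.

0.065

P(θ) = 1 / (1 + exp(−α(θ − β)))
P_1 = 1/(1+e^{-1.4430}) = 0.8089
P_2 = 1/(1+e^{0.6600}) = 0.3407
L = (1−P_1) × P_2 = 0.1911 × 0.3407 = 0.06511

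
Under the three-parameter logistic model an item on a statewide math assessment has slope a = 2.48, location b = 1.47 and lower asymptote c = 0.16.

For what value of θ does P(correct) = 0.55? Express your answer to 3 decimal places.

P(θ) = c + (1 − c) · 1 / (1 + exp(−a(θ − b)))
Remove guessing floor: (0.55 − 0.16)/(1 − 0.16) = 0.4643
logit = ln(0.4643/0.5357) = -0.1431
θ = b + logit/(a) = 1.47 + (-0.1431)/2.4800 = 1.4123

1.412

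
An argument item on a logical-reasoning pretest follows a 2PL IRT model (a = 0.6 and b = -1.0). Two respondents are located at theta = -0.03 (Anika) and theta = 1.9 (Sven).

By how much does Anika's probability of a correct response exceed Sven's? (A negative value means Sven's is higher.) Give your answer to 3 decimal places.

-0.209

P(theta) = 1 / (1 + exp(−a(theta − b)))
P(Anika) = 0.6415  [exponent 0.5820]
P(Sven) = 0.8507  [exponent 1.7400]
Difference = 0.6415 − 0.8507 = -0.2092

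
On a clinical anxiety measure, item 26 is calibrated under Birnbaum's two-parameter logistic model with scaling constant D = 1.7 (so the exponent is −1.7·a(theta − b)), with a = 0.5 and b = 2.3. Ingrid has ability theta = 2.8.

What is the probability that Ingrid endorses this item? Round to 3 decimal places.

0.605

P(theta) = 1 / (1 + exp(−D·a(theta − b)))
Exponent: 1.7 × 0.5 × (2.8 − 2.3) = 0.4250
1/(1 + e^{-0.4250}) = 0.6047
P = 0.6047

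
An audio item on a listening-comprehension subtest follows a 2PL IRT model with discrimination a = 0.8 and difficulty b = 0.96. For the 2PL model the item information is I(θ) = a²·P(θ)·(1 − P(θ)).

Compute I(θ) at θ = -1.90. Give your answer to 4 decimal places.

0.0535

P = 1/(1+e^{2.2880}) = 0.0921
P(1−P) = 0.0921 × 0.9079 = 0.0836
I = a² × P(1−P) = 0.8² × 0.0836 = 0.05353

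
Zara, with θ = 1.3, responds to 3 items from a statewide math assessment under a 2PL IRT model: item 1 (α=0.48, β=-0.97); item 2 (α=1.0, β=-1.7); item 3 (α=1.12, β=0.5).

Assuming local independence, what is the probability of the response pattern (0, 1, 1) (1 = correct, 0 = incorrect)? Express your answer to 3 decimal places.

0.170

P(θ) = 1 / (1 + exp(−α(θ − β)))
P_1 = 1/(1+e^{-1.0896}) = 0.7483
P_2 = 1/(1+e^{-3.0000}) = 0.9526
P_3 = 1/(1+e^{-0.8960}) = 0.7101
L = (1−P_1) × P_2 × P_3 = 0.2517 × 0.9526 × 0.7101 = 0.17026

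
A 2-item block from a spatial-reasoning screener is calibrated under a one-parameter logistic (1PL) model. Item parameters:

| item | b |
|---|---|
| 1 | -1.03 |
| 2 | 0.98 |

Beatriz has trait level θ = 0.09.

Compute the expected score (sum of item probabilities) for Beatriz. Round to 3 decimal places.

P(θ) = 1 / (1 + exp(−(θ − b)))
P_1 = 1/(1+e^{-1.1200}) = 0.7540
P_2 = 1/(1+e^{0.8900}) = 0.2911
E[score] = 0.7540 + 0.2911 = 1.0451

1.045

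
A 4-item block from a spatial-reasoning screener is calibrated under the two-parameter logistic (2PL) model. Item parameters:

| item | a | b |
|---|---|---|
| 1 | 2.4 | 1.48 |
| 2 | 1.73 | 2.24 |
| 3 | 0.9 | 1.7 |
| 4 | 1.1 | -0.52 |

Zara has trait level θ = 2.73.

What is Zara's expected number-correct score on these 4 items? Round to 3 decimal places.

P(θ) = 1 / (1 + exp(−a(θ − b)))
P_1 = 1/(1+e^{-3.0000}) = 0.9526
P_2 = 1/(1+e^{-0.8477}) = 0.7001
P_3 = 1/(1+e^{-0.9270}) = 0.7165
P_4 = 1/(1+e^{-3.5750}) = 0.9727
E[score] = 0.9526 + 0.7001 + 0.7165 + 0.9727 = 3.3419

3.342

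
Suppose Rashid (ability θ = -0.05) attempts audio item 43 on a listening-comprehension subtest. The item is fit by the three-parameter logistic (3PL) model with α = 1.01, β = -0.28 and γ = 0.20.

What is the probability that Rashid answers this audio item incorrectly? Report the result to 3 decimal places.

P(θ) = γ + (1 − γ) · 1 / (1 + exp(−α(θ − β)))
Exponent: 1.01 × (-0.05 − (-0.28)) = 0.2323
1/(1 + e^{-0.2323}) = 0.5578
P = 0.20 + 0.80 × 0.5578 = 0.6463
P(incorrect) = 1 − 0.6463 = 0.3537

0.354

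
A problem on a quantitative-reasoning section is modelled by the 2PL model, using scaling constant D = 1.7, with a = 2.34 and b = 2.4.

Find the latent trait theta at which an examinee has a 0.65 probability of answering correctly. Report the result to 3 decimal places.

P(theta) = 1 / (1 + exp(−D·a(theta − b)))
logit = ln(0.6500/0.3500) = 0.6190
theta = b + logit/(1.7·a) = 2.4 + 0.6190/3.9780 = 2.5556

2.556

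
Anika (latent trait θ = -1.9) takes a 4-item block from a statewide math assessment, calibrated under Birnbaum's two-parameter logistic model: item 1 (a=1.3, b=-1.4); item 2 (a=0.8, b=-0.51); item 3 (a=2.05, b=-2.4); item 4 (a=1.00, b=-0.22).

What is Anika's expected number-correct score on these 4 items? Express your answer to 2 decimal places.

1.48

P(θ) = 1 / (1 + exp(−a(θ − b)))
P_1 = 1/(1+e^{0.6500}) = 0.3430
P_2 = 1/(1+e^{1.1120}) = 0.2475
P_3 = 1/(1+e^{-1.0250}) = 0.7359
P_4 = 1/(1+e^{1.6800}) = 0.1571
E[score] = 0.3430 + 0.2475 + 0.7359 + 0.1571 = 1.4835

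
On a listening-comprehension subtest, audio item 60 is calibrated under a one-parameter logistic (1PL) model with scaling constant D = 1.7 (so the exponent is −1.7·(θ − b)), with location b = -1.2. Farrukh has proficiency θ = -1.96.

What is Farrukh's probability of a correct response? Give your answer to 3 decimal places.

P(θ) = 1 / (1 + exp(−D·(θ − b)))
Exponent: 1.7 × (-1.96 − (-1.2)) = -1.2920
1/(1 + e^{1.2920}) = 0.2155
P = 0.2155

0.216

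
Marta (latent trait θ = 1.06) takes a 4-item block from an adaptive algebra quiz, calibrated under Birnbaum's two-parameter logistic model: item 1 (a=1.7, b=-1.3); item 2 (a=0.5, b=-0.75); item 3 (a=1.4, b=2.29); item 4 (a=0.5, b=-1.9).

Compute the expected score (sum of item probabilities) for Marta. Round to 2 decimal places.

2.66

P(θ) = 1 / (1 + exp(−a(θ − b)))
P_1 = 1/(1+e^{-4.0120}) = 0.9822
P_2 = 1/(1+e^{-0.9050}) = 0.7120
P_3 = 1/(1+e^{1.7220}) = 0.1516
P_4 = 1/(1+e^{-1.4800}) = 0.8146
E[score] = 0.9822 + 0.7120 + 0.1516 + 0.8146 = 2.6604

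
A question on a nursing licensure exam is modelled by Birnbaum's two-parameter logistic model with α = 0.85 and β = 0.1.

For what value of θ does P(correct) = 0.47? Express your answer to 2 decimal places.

P(θ) = 1 / (1 + exp(−α(θ − β)))
logit = ln(0.4700/0.5300) = -0.1201
θ = β + logit/(α) = 0.1 + (-0.1201)/0.8500 = -0.0413

-0.04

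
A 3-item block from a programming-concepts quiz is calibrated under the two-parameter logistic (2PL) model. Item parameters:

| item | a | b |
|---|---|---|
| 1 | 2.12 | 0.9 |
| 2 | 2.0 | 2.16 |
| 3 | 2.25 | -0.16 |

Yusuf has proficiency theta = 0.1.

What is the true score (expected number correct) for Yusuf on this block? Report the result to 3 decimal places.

0.813

P(theta) = 1 / (1 + exp(−a(theta − b)))
P_1 = 1/(1+e^{1.6960}) = 0.1550
P_2 = 1/(1+e^{4.1200}) = 0.0160
P_3 = 1/(1+e^{-0.5850}) = 0.6422
E[score] = 0.1550 + 0.0160 + 0.6422 = 0.8132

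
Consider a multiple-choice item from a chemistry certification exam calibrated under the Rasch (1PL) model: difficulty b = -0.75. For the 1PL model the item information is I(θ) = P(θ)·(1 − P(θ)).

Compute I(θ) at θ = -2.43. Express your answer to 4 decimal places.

0.1324

P = 1/(1+e^{1.6800}) = 0.1571
P(1−P) = 0.1571 × 0.8429 = 0.1324
I = P(1−P) = 0.13242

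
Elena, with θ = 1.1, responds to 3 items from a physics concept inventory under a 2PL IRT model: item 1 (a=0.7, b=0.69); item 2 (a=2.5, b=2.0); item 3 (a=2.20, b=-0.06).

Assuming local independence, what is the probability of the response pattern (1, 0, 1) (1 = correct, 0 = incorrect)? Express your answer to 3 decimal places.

P(θ) = 1 / (1 + exp(−a(θ − b)))
P_1 = 1/(1+e^{-0.2870}) = 0.5713
P_2 = 1/(1+e^{2.2500}) = 0.0953
P_3 = 1/(1+e^{-2.5520}) = 0.9277
L = P_1 × (1−P_2) × P_3 = 0.5713 × 0.9047 × 0.9277 = 0.47943

0.479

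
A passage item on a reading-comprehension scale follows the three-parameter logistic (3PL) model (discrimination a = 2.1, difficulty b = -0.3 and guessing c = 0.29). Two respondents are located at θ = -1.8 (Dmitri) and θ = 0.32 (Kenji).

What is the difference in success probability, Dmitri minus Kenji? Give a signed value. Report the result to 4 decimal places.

-0.5290

P(θ) = c + (1 − c) · 1 / (1 + exp(−a(θ − b)))
P(Dmitri) = 0.3192  [exponent -3.1500]
P(Kenji) = 0.8482  [exponent 1.3020]
Difference = 0.3192 − 0.8482 = -0.5290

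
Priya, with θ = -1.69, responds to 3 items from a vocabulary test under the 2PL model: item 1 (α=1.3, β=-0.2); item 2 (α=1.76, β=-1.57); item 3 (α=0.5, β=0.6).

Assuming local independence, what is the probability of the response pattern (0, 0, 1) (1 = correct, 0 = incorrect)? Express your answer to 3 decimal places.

P(θ) = 1 / (1 + exp(−α(θ − β)))
P_1 = 1/(1+e^{1.9370}) = 0.1260
P_2 = 1/(1+e^{0.2112}) = 0.4474
P_3 = 1/(1+e^{1.1450}) = 0.2414
L = (1−P_1) × (1−P_2) × P_3 = 0.8740 × 0.5526 × 0.2414 = 0.11660

0.117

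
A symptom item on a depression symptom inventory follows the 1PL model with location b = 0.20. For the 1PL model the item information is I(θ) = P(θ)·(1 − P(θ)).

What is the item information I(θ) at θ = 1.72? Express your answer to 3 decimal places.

P = 1/(1+e^{-1.5200}) = 0.8205
P(1−P) = 0.8205 × 0.1795 = 0.1473
I = P(1−P) = 0.14726

0.147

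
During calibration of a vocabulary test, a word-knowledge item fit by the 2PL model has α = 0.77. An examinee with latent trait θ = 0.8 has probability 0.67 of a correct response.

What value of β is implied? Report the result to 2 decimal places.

-0.12

P(θ) = 1 / (1 + exp(−α(θ − β)))
logit(0.67) = ln(0.67/0.33) = 0.7082
β = θ − logit/(α) = 0.8 − 0.7082/0.7700 = -0.1197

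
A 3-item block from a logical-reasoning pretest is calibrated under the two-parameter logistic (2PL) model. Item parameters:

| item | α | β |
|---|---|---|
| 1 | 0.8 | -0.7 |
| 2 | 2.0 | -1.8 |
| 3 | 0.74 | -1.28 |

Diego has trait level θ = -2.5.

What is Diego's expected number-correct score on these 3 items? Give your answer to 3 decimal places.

0.678

P(θ) = 1 / (1 + exp(−α(θ − β)))
P_1 = 1/(1+e^{1.4400}) = 0.1915
P_2 = 1/(1+e^{1.4000}) = 0.1978
P_3 = 1/(1+e^{0.9028}) = 0.2885
E[score] = 0.1915 + 0.1978 + 0.2885 = 0.6778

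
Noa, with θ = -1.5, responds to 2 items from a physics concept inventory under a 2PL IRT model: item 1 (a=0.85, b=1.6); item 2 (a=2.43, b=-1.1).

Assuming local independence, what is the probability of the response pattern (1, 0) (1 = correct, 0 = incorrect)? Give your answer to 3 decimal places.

0.049

P(θ) = 1 / (1 + exp(−a(θ − b)))
P_1 = 1/(1+e^{2.6350}) = 0.0669
P_2 = 1/(1+e^{0.9720}) = 0.2745
L = P_1 × (1−P_2) = 0.0669 × 0.7255 = 0.04855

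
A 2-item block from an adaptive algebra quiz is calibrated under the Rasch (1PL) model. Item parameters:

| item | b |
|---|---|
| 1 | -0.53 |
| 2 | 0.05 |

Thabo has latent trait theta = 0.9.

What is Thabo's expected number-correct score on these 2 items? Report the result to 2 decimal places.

1.51

P(theta) = 1 / (1 + exp(−(theta − b)))
P_1 = 1/(1+e^{-1.4300}) = 0.8069
P_2 = 1/(1+e^{-0.8500}) = 0.7006
E[score] = 0.8069 + 0.7006 = 1.5075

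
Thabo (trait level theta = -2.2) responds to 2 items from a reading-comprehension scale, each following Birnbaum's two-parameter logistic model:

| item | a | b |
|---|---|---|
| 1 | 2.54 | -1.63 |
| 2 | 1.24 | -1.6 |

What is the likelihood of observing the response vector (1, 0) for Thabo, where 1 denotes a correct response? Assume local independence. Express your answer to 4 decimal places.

P(theta) = 1 / (1 + exp(−a(theta − b)))
P_1 = 1/(1+e^{1.4478}) = 0.1903
P_2 = 1/(1+e^{0.7440}) = 0.3221
L = P_1 × (1−P_2) = 0.1903 × 0.6779 = 0.12903

0.1290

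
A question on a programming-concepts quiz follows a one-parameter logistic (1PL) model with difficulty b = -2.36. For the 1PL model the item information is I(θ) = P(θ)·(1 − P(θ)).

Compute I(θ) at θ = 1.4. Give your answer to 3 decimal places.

0.022

P = 1/(1+e^{-3.7600}) = 0.9772
P(1−P) = 0.9772 × 0.0228 = 0.0222
I = P(1−P) = 0.02224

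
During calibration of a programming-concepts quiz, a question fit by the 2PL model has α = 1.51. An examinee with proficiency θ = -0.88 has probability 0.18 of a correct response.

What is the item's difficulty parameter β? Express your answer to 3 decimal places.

P(θ) = 1 / (1 + exp(−α(θ − β)))
logit(0.18) = ln(0.18/0.82) = -1.5163
β = θ − logit/(α) = -0.88 − (-1.5163)/1.5100 = 0.1242

0.124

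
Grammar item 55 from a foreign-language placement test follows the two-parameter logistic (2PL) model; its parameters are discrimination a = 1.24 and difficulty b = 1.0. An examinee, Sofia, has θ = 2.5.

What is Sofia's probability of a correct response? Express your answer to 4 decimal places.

0.8653

P(θ) = 1 / (1 + exp(−a(θ − b)))
Exponent: 1.24 × (2.5 − 1.0) = 1.8600
1/(1 + e^{-1.8600}) = 0.8653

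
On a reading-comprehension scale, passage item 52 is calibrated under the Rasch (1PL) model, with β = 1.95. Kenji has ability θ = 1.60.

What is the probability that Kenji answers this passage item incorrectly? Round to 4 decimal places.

0.5866

P(θ) = 1 / (1 + exp(−(θ − β)))
Exponent: (1.60 − 1.95) = -0.3500
1/(1 + e^{0.3500}) = 0.4134
P = 0.4134
P(incorrect) = 1 − 0.4134 = 0.5866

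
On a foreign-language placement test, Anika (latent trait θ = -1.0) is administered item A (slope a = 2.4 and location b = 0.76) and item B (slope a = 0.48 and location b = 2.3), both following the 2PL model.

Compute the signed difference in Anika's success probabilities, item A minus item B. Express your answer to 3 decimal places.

-0.156

P(θ) = 1 / (1 + exp(−a(θ − b)))
P_A = 0.0144
P_B = 0.1702
P_A − P_B = -0.1558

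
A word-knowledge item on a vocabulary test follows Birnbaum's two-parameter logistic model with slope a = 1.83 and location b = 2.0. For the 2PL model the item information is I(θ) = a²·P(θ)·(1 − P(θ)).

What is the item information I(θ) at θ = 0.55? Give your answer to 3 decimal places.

P = 1/(1+e^{2.6535}) = 0.0658
P(1−P) = 0.0658 × 0.9342 = 0.0614
I = a² × P(1−P) = 1.83² × 0.0614 = 0.20578

0.206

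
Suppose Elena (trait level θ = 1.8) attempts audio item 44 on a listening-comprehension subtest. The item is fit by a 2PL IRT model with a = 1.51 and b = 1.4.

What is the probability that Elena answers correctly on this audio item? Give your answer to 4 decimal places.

P(θ) = 1 / (1 + exp(−a(θ − b)))
Exponent: 1.51 × (1.8 − 1.4) = 0.6040
1/(1 + e^{-0.6040}) = 0.6466

0.6466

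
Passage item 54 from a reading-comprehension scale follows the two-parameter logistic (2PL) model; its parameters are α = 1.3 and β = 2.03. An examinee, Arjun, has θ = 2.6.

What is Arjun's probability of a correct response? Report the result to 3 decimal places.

P(θ) = 1 / (1 + exp(−α(θ − β)))
Exponent: 1.3 × (2.6 − 2.03) = 0.7410
1/(1 + e^{-0.7410}) = 0.6772

0.677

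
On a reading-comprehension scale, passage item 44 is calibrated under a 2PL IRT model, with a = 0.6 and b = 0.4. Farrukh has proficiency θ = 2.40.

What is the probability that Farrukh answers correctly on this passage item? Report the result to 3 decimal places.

0.769

P(θ) = 1 / (1 + exp(−a(θ − b)))
Exponent: 0.6 × (2.40 − 0.4) = 1.2000
1/(1 + e^{-1.2000}) = 0.7685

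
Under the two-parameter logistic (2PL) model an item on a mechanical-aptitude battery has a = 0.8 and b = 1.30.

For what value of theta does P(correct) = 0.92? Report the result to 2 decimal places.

P(theta) = 1 / (1 + exp(−a(theta − b)))
logit = ln(0.9200/0.0800) = 2.4423
theta = b + logit/(a) = 1.30 + 2.4423/0.8000 = 4.3529

4.35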